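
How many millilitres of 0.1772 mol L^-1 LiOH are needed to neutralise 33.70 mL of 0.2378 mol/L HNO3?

45.2 mL

n(HNO3) = 0.2378 mol/L x 0.03370 L = 0.008014 mol.
At equivalence n(LiOH) = n(HNO3) = 0.008014 mol.
V(LiOH) = 0.008014 / 0.1772 = 0.04522 L = 45.2 mL.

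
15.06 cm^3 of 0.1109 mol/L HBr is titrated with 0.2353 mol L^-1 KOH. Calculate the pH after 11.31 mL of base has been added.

12.58

n(acid) = 0.1109 x 0.01506 = 0.001670 mol; n(KOH) added = 0.2353 x 0.01131 = 0.002661 mol.
Base is in excess by 0.002661 - 0.001670 = 0.0009911 mol in a total volume of 0.02637 L.
[OH^-] = 0.0009911/0.02637 = 0.03758 M, so pOH = 1.42 and pH = 14.00 - 1.42 = 12.58.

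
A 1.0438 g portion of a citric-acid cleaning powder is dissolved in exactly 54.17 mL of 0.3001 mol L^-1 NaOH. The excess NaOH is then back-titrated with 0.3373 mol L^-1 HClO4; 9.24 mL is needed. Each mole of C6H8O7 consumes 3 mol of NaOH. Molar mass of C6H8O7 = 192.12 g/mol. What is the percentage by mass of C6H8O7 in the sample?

Total n(NaOH) added = 0.3001 x 0.05417 = 0.01626 mol.
n(HClO4) used = 0.3373 x 0.009240 = 0.003117 mol, which equals the excess n(NaOH).
So n(NaOH) consumed by the sample = 0.01626 - 0.003117 = 0.01314 mol.
n(C6H8O7) = 0.01314 / 3 = 0.004380 mol.
mass C6H8O7 = 0.004380 x 192.12 = 0.8415 g, so %C6H8O7 = 0.8415/1.0438 x 100 = 80.6%.

80.6%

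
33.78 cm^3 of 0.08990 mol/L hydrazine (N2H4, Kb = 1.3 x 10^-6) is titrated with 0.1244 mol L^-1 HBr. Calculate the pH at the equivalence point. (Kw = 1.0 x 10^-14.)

n(N2H4) = 0.08990 x 0.03378 = 0.003037 mol; V(HBr) at equivalence = 0.003037/0.1244 = 0.02441 L.
At equivalence the base is fully converted to N2H5+; total volume = 0.05819 L, so [N2H5+] = 0.003037/0.05819 = 0.05219 M.
Ka(N2H5+) = Kw/Kb = 1.0e-14 / 1.3 x 10^-6 = 7.69e-9.
[H^+] = sqrt(Ka x [N2H5+]) = sqrt(7.69e-9 x 0.05219) = 2.00e-5 M.
pH = -log(2.00e-5) = 4.70.

4.70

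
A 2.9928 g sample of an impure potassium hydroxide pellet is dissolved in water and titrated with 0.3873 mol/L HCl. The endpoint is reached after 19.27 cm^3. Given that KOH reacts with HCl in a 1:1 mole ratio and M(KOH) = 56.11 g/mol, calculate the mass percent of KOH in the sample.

n(HCl) = 0.3873 x 0.01927 = 0.007463 mol.
n(KOH) = 0.007463 / 1 = 0.007463 mol.
mass of KOH = 0.007463 x 56.11 = 0.4188 g.
% purity = 0.4188 / 2.9928 x 100 = 14.0%.

14.0%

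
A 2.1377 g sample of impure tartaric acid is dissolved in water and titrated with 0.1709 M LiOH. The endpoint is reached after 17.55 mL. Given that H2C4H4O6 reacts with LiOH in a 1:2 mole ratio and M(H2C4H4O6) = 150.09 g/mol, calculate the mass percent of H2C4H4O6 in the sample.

10.5%

n(LiOH) = 0.1709 x 0.01755 = 0.002999 mol.
n(H2C4H4O6) = 0.002999 / 2 = 0.001500 mol.
mass of H2C4H4O6 = 0.001500 x 150.09 = 0.2251 g.
% purity = 0.2251 / 2.1377 x 100 = 10.5%.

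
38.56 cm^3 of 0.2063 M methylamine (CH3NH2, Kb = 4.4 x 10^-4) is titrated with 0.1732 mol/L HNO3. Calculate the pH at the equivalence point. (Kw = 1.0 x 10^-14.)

5.83

n(CH3NH2) = 0.2063 x 0.03856 = 0.007955 mol; V(HNO3) at equivalence = 0.007955/0.1732 = 0.04593 L.
At equivalence the base is fully converted to CH3NH3+; total volume = 0.08449 L, so [CH3NH3+] = 0.007955/0.08449 = 0.09415 M.
Ka(CH3NH3+) = Kw/Kb = 1.0e-14 / 4.4 x 10^-4 = 2.27e-11.
[H^+] = sqrt(Ka x [CH3NH3+]) = sqrt(2.27e-11 x 0.09415) = 1.46e-6 M.
pH = -log(1.46e-6) = 5.83.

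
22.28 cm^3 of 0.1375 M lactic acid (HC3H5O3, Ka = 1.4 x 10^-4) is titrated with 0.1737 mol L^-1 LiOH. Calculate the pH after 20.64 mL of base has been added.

n(acid) = 0.1375 x 0.02228 = 0.003064 mol; n(LiOH) added = 0.1737 x 0.02064 = 0.003585 mol.
Base is in excess by 0.003585 - 0.003064 = 0.0005217 mol in a total volume of 0.04292 L.
[OH^-] = 0.0005217/0.04292 = 0.01215 M, so pOH = 1.92 and pH = 14.00 - 1.92 = 12.08.

12.08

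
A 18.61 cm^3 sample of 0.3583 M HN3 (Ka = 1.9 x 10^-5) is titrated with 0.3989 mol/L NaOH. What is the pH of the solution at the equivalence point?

9.00

n(HN3) = 0.3583 x 0.01861 = 0.006668 mol; V(NaOH) at equivalence = 0.006668/0.3989 = 0.01672 L.
At equivalence all the acid is converted to N3-; total volume = 0.01861 + 0.01672 = 0.03533 L, so [N3-] = 0.006668/0.03533 = 0.1888 M.
Kb = Kw/Ka = 1.0e-14 / 1.9 x 10^-5 = 5.26e-10.
[OH^-] = sqrt(Kb x [N3-]) = sqrt(5.26e-10 x 0.1888) = 9.97e-6 M.
pOH = 5.00, so pH = 14.00 - 5.00 = 9.00.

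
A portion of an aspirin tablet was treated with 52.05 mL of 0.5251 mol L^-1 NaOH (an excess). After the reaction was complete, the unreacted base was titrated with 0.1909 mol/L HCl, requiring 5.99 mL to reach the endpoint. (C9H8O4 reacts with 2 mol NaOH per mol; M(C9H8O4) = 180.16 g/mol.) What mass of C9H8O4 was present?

Total n(NaOH) added = 0.5251 x 0.05205 = 0.02733 mol.
n(HCl) used = 0.1909 x 0.005990 = 0.001143 mol, which equals the excess n(NaOH).
So n(NaOH) consumed by the sample = 0.02733 - 0.001143 = 0.02619 mol.
n(C9H8O4) = 0.02619 / 2 = 0.01309 mol.
mass = 0.01309 mol x 180.16 g/mol = 2.36 g.

2.36 g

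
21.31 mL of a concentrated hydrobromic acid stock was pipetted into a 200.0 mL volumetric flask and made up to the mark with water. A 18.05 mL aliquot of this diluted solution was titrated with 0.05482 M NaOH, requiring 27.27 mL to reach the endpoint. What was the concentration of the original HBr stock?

0.777 M

n(NaOH) = 0.05482 x 0.02727 = 0.001495 mol.
n(HBr) in the aliquot = 0.001495 mol.
[diluted HBr] = 0.001495 / 0.01805 = 0.08282 M.
Dilution factor = 200.0/21.31 = 9.385, so [stock] = 0.08282 x 9.385 = 0.777 M.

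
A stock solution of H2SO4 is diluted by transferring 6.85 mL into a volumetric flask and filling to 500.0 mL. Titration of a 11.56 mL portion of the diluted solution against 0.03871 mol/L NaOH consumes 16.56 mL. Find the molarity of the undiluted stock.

n(NaOH) = 0.03871 x 0.01656 = 0.0006410 mol.
n(H2SO4) in the aliquot = 0.0006410 x 1/2 = 0.0003205 mol.
[diluted H2SO4] = 0.0003205 / 0.01156 = 0.02773 M.
Dilution factor = 500.0/6.850 = 72.99, so [stock] = 0.02773 x 72.99 = 2.02 M.

2.02 M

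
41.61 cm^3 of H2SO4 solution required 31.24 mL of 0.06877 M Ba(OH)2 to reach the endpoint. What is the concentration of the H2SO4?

n(Ba(OH)2) delivered = 0.06877 x 0.03124 = 0.002148 mol.
For a 1:1 reaction, n(H2SO4) = 0.002148 mol.
[H2SO4] = 0.002148 mol / 0.04161 L = 0.0516 M.

0.0516 M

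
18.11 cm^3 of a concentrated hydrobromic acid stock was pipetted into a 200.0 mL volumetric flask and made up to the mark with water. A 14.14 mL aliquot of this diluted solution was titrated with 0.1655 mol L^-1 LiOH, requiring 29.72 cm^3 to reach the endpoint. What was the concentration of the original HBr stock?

3.84 M

n(LiOH) = 0.1655 x 0.02972 = 0.004919 mol.
n(HBr) in the aliquot = 0.004919 mol.
[diluted HBr] = 0.004919 / 0.01414 = 0.3479 M.
Dilution factor = 200.0/18.11 = 11.04, so [stock] = 0.3479 x 11.04 = 3.84 M.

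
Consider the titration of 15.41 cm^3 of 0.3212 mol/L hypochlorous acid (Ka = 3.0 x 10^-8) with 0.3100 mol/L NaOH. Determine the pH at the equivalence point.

n(HClO) = 0.3212 x 0.01541 = 0.004950 mol; V(NaOH) at equivalence = 0.004950/0.3100 = 0.01597 L.
At equivalence all the acid is converted to ClO-; total volume = 0.01541 + 0.01597 = 0.03138 L, so [ClO-] = 0.004950/0.03138 = 0.1578 M.
Kb = Kw/Ka = 1.0e-14 / 3.0 x 10^-8 = 3.33e-7.
[OH^-] = sqrt(Kb x [ClO-]) = sqrt(3.33e-7 x 0.1578) = 0.000229 M.
pOH = 3.64, so pH = 14.00 - 3.64 = 10.36.

10.36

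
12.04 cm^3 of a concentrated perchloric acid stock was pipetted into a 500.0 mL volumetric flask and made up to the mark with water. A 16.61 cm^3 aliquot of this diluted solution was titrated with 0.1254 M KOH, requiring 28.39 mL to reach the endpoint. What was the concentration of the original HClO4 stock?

8.90 M

n(KOH) = 0.1254 x 0.02839 = 0.003560 mol.
n(HClO4) in the aliquot = 0.003560 mol.
[diluted HClO4] = 0.003560 / 0.01661 = 0.2143 M.
Dilution factor = 500.0/12.04 = 41.53, so [stock] = 0.2143 x 41.53 = 8.90 M.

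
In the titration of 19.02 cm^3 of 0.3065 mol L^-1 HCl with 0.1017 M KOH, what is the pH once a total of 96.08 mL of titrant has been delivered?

n(acid) = 0.3065 x 0.01902 = 0.005830 mol; n(KOH) added = 0.1017 x 0.09608 = 0.009771 mol.
Base is in excess by 0.009771 - 0.005830 = 0.003942 mol in a total volume of 0.1151 L.
[OH^-] = 0.003942/0.1151 = 0.03425 M, so pOH = 1.47 and pH = 14.00 - 1.47 = 12.53.

12.53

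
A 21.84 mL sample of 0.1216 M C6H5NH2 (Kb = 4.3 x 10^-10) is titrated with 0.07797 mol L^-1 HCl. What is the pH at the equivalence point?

2.98

n(C6H5NH2) = 0.1216 x 0.02184 = 0.002656 mol; V(HCl) at equivalence = 0.002656/0.07797 = 0.03406 L.
At equivalence the base is fully converted to C6H5NH3+; total volume = 0.05590 L, so [C6H5NH3+] = 0.002656/0.05590 = 0.04751 M.
Ka(C6H5NH3+) = Kw/Kb = 1.0e-14 / 4.3 x 10^-10 = 2.33e-5.
[H^+] = sqrt(Ka x [C6H5NH3+]) = sqrt(2.33e-5 x 0.04751) = 0.00105 M.
pH = -log(0.00105) = 2.98.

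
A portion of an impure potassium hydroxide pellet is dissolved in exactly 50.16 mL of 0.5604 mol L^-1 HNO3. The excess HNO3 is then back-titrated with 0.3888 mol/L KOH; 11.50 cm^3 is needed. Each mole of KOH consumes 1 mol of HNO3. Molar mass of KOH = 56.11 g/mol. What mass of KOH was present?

Total n(HNO3) added = 0.5604 x 0.05016 = 0.02811 mol.
n(KOH) used = 0.3888 x 0.01150 = 0.004471 mol, which equals the excess n(HNO3).
So n(HNO3) consumed by the sample = 0.02811 - 0.004471 = 0.02364 mol.
n(KOH) = 0.02364 / 1 = 0.02364 mol.
mass = 0.02364 mol x 56.11 g/mol = 1.33 g.

1.33 g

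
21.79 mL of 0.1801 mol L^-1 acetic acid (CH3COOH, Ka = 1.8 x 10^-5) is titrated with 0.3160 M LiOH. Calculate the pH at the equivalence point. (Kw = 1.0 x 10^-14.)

8.90

n(CH3COOH) = 0.1801 x 0.02179 = 0.003924 mol; V(LiOH) at equivalence = 0.003924/0.3160 = 0.01242 L.
At equivalence all the acid is converted to CH3COO-; total volume = 0.02179 + 0.01242 = 0.03421 L, so [CH3COO-] = 0.003924/0.03421 = 0.1147 M.
Kb = Kw/Ka = 1.0e-14 / 1.8 x 10^-5 = 5.56e-10.
[OH^-] = sqrt(Kb x [CH3COO-]) = sqrt(5.56e-10 x 0.1147) = 7.98e-6 M.
pOH = 5.10, so pH = 14.00 - 5.10 = 8.90.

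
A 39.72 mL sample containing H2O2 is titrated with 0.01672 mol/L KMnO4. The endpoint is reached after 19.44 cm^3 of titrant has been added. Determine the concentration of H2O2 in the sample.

0.0205 M

n(KMnO4) = 0.01672 x 0.01944 = 0.0003250 mol.
From the balanced equation, 2 mol KMnO4 reacts with 5 mol H2O2, so n(H2O2) = 0.0003250 x 5/2 = 0.0008126 mol.
[H2O2] = 0.0008126 / 0.03972 L = 0.0205 M.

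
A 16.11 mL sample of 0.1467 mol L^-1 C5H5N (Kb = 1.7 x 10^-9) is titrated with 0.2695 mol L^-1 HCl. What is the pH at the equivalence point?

3.13

n(C5H5N) = 0.1467 x 0.01611 = 0.002363 mol; V(HCl) at equivalence = 0.002363/0.2695 = 0.008769 L.
At equivalence the base is fully converted to C5H5NH+; total volume = 0.02488 L, so [C5H5NH+] = 0.002363/0.02488 = 0.09499 M.
Ka(C5H5NH+) = Kw/Kb = 1.0e-14 / 1.7 x 10^-9 = 5.88e-6.
[H^+] = sqrt(Ka x [C5H5NH+]) = sqrt(5.88e-6 x 0.09499) = 0.000748 M.
pH = -log(0.000748) = 3.13.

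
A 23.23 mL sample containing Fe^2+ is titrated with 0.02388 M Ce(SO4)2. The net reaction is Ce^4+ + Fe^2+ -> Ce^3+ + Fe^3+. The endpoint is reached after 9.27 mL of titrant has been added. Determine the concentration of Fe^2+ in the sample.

0.00953 M

n(Ce(SO4)2) = 0.02388 x 0.009270 = 0.0002214 mol.
From the balanced equation, 1 mol Ce(SO4)2 reacts with 1 mol Fe^2+, so n(Fe^2+) = 0.0002214 x 1/1 = 0.0002214 mol.
[Fe^2+] = 0.0002214 / 0.02323 L = 0.00953 M.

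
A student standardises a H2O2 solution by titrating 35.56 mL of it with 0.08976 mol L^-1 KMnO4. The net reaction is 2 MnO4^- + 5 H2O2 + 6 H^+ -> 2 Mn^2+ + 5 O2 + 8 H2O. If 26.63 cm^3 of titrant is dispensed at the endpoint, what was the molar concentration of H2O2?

0.168 M

n(KMnO4) = 0.08976 x 0.02663 = 0.002390 mol.
From the balanced equation, 2 mol KMnO4 reacts with 5 mol H2O2, so n(H2O2) = 0.002390 x 5/2 = 0.005976 mol.
[H2O2] = 0.005976 / 0.03556 L = 0.168 M.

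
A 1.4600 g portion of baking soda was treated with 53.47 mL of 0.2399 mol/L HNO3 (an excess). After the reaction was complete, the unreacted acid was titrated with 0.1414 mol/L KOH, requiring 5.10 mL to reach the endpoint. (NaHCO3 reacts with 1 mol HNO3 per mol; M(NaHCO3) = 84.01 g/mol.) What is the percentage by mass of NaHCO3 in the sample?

69.7%

Total n(HNO3) added = 0.2399 x 0.05347 = 0.01283 mol.
n(KOH) used = 0.1414 x 0.005100 = 0.0007211 mol, which equals the excess n(HNO3).
So n(HNO3) consumed by the sample = 0.01283 - 0.0007211 = 0.01211 mol.
n(NaHCO3) = 0.01211 / 1 = 0.01211 mol.
mass NaHCO3 = 0.01211 x 84.01 = 1.017 g, so %NaHCO3 = 1.017/1.4600 x 100 = 69.7%.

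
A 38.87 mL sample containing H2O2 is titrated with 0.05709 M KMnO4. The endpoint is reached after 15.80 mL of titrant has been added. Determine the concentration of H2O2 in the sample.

n(KMnO4) = 0.05709 x 0.01580 = 0.0009020 mol.
From the balanced equation, 2 mol KMnO4 reacts with 5 mol H2O2, so n(H2O2) = 0.0009020 x 5/2 = 0.002255 mol.
[H2O2] = 0.002255 / 0.03887 L = 0.0580 M.

0.0580 M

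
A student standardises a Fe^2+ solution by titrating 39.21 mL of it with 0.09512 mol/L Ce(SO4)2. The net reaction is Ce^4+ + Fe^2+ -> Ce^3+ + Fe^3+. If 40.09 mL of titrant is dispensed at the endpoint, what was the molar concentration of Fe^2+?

0.0973 M

n(Ce(SO4)2) = 0.09512 x 0.04009 = 0.003813 mol.
From the balanced equation, 1 mol Ce(SO4)2 reacts with 1 mol Fe^2+, so n(Fe^2+) = 0.003813 x 1/1 = 0.003813 mol.
[Fe^2+] = 0.003813 / 0.03921 L = 0.0973 M.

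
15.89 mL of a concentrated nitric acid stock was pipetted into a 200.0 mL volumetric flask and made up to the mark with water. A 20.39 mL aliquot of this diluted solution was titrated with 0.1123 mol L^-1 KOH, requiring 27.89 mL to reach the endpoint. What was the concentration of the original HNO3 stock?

1.93 M

n(KOH) = 0.1123 x 0.02789 = 0.003132 mol.
n(HNO3) in the aliquot = 0.003132 mol.
[diluted HNO3] = 0.003132 / 0.02039 = 0.1536 M.
Dilution factor = 200.0/15.89 = 12.59, so [stock] = 0.1536 x 12.59 = 1.93 M.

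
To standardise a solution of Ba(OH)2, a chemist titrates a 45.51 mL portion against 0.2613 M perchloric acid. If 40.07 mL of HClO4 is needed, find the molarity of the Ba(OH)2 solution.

0.115 M

n(HClO4) delivered = 0.2613 x 0.04007 = 0.01047 mol.
The reaction is 1 Ba(OH)2 + 2 HClO4, so n(Ba(OH)2) = 0.01047 x 1/2 = 0.005235 mol.
[Ba(OH)2] = 0.005235 mol / 0.04551 L = 0.115 M.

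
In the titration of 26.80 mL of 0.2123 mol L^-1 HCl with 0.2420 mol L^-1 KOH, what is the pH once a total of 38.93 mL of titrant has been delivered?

n(acid) = 0.2123 x 0.02680 = 0.005690 mol; n(KOH) added = 0.2420 x 0.03893 = 0.009421 mol.
Base is in excess by 0.009421 - 0.005690 = 0.003731 mol in a total volume of 0.06573 L.
[OH^-] = 0.003731/0.06573 = 0.05677 M, so pOH = 1.25 and pH = 14.00 - 1.25 = 12.75.

12.75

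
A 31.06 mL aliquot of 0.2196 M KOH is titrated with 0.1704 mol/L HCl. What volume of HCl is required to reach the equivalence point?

40.0 mL

n(KOH) = 0.2196 mol/L x 0.03106 L = 0.006821 mol.
At equivalence n(HCl) = n(KOH) = 0.006821 mol.
V(HCl) = 0.006821 / 0.1704 = 0.04003 L = 40.0 mL.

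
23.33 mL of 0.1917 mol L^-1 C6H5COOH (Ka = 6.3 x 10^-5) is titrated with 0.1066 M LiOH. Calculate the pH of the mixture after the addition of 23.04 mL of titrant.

Initial n(C6H5COOH) = 0.1917 x 0.02333 = 0.004472 mol.
n(LiOH) added = 0.1066 x 0.02304 = 0.002456 mol, converting that many moles of C6H5COOH to C6H5COO-.
Remaining n(C6H5COOH) = 0.002016 mol; n(C6H5COO-) = 0.002456 mol.
By Henderson-Hasselbalch, pH = pKa + log([A^-]/[HA]) = 4.20 + log(0.002456/0.002016) = 4.20 + (+0.09) = 4.29.

4.29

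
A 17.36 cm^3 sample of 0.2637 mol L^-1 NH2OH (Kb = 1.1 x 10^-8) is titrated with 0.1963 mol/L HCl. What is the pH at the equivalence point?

n(NH2OH) = 0.2637 x 0.01736 = 0.004578 mol; V(HCl) at equivalence = 0.004578/0.1963 = 0.02332 L.
At equivalence the base is fully converted to NH3OH+; total volume = 0.04068 L, so [NH3OH+] = 0.004578/0.04068 = 0.1125 M.
Ka(NH3OH+) = Kw/Kb = 1.0e-14 / 1.1 x 10^-8 = 9.09e-7.
[H^+] = sqrt(Ka x [NH3OH+]) = sqrt(9.09e-7 x 0.1125) = 0.000320 M.
pH = -log(0.000320) = 3.50.

3.50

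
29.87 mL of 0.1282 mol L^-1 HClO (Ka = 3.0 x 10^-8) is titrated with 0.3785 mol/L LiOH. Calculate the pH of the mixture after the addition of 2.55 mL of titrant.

7.05

Initial n(HClO) = 0.1282 x 0.02987 = 0.003829 mol.
n(LiOH) added = 0.3785 x 0.002550 = 0.0009652 mol, converting that many moles of HClO to ClO-.
Remaining n(HClO) = 0.002864 mol; n(ClO-) = 0.0009652 mol.
By Henderson-Hasselbalch, pH = pKa + log([A^-]/[HA]) = 7.52 + log(0.0009652/0.002864) = 7.52 + (-0.47) = 7.05.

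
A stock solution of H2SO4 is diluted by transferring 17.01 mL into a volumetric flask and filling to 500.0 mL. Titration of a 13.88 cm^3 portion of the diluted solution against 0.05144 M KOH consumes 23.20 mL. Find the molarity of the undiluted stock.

1.26 M

n(KOH) = 0.05144 x 0.02320 = 0.001193 mol.
n(H2SO4) in the aliquot = 0.001193 x 1/2 = 0.0005967 mol.
[diluted H2SO4] = 0.0005967 / 0.01388 = 0.04299 M.
Dilution factor = 500.0/17.01 = 29.39, so [stock] = 0.04299 x 29.39 = 1.26 M.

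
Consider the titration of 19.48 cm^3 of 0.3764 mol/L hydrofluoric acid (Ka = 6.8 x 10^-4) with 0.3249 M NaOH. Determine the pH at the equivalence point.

8.20

n(HF) = 0.3764 x 0.01948 = 0.007332 mol; V(NaOH) at equivalence = 0.007332/0.3249 = 0.02257 L.
At equivalence all the acid is converted to F-; total volume = 0.01948 + 0.02257 = 0.04205 L, so [F-] = 0.007332/0.04205 = 0.1744 M.
Kb = Kw/Ka = 1.0e-14 / 6.8 x 10^-4 = 1.47e-11.
[OH^-] = sqrt(Kb x [F-]) = sqrt(1.47e-11 x 0.1744) = 1.60e-6 M.
pOH = 5.80, so pH = 14.00 - 5.80 = 8.20.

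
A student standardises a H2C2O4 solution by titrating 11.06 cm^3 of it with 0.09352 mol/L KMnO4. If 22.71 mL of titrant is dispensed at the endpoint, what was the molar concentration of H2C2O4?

0.480 M

n(KMnO4) = 0.09352 x 0.02271 = 0.002124 mol.
From the balanced equation, 2 mol KMnO4 reacts with 5 mol H2C2O4, so n(H2C2O4) = 0.002124 x 5/2 = 0.005310 mol.
[H2C2O4] = 0.005310 / 0.01106 L = 0.480 M.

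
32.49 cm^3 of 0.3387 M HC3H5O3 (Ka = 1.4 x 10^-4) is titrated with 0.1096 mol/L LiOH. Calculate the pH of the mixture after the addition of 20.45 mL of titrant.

3.26

Initial n(HC3H5O3) = 0.3387 x 0.03249 = 0.01100 mol.
n(LiOH) added = 0.1096 x 0.02045 = 0.002241 mol, converting that many moles of HC3H5O3 to C3H5O3-.
Remaining n(HC3H5O3) = 0.008763 mol; n(C3H5O3-) = 0.002241 mol.
By Henderson-Hasselbalch, pH = pKa + log([A^-]/[HA]) = 3.85 + log(0.002241/0.008763) = 3.85 + (-0.59) = 3.26.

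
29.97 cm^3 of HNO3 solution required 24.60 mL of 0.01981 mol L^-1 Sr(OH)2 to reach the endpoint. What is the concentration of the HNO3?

n(Sr(OH)2) delivered = 0.01981 x 0.02460 = 0.0004873 mol.
The reaction is 2 HNO3 + 1 Sr(OH)2, so n(HNO3) = 0.0004873 x 2/1 = 0.0009747 mol.
[HNO3] = 0.0009747 mol / 0.02997 L = 0.0325 M.

0.0325 M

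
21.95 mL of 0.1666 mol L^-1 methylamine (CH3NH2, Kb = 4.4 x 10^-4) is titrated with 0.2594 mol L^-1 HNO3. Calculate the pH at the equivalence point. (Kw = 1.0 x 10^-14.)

n(CH3NH2) = 0.1666 x 0.02195 = 0.003657 mol; V(HNO3) at equivalence = 0.003657/0.2594 = 0.01410 L.
At equivalence the base is fully converted to CH3NH3+; total volume = 0.03605 L, so [CH3NH3+] = 0.003657/0.03605 = 0.1014 M.
Ka(CH3NH3+) = Kw/Kb = 1.0e-14 / 4.4 x 10^-4 = 2.27e-11.
[H^+] = sqrt(Ka x [CH3NH3+]) = sqrt(2.27e-11 x 0.1014) = 1.52e-6 M.
pH = -log(1.52e-6) = 5.82.

5.82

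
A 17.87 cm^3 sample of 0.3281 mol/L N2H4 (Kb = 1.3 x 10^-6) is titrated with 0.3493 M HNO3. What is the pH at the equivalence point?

4.44

n(N2H4) = 0.3281 x 0.01787 = 0.005863 mol; V(HNO3) at equivalence = 0.005863/0.3493 = 0.01679 L.
At equivalence the base is fully converted to N2H5+; total volume = 0.03466 L, so [N2H5+] = 0.005863/0.03466 = 0.1692 M.
Ka(N2H5+) = Kw/Kb = 1.0e-14 / 1.3 x 10^-6 = 7.69e-9.
[H^+] = sqrt(Ka x [N2H5+]) = sqrt(7.69e-9 x 0.1692) = 3.61e-5 M.
pH = -log(3.61e-5) = 4.44.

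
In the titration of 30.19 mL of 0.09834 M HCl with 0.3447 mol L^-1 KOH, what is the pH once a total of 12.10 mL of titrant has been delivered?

12.45

n(acid) = 0.09834 x 0.03019 = 0.002969 mol; n(KOH) added = 0.3447 x 0.01210 = 0.004171 mol.
Base is in excess by 0.004171 - 0.002969 = 0.001202 mol in a total volume of 0.04229 L.
[OH^-] = 0.001202/0.04229 = 0.02842 M, so pOH = 1.55 and pH = 14.00 - 1.55 = 12.45.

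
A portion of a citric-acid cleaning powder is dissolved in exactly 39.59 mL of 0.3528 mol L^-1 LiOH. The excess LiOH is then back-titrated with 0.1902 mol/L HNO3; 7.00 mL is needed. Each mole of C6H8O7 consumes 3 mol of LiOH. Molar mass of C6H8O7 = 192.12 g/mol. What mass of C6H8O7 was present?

Total n(LiOH) added = 0.3528 x 0.03959 = 0.01397 mol.
n(HNO3) used = 0.1902 x 0.007000 = 0.001331 mol, which equals the excess n(LiOH).
So n(LiOH) consumed by the sample = 0.01397 - 0.001331 = 0.01264 mol.
n(C6H8O7) = 0.01264 / 3 = 0.004212 mol.
mass = 0.004212 mol x 192.12 g/mol = 0.809 g.

0.809 g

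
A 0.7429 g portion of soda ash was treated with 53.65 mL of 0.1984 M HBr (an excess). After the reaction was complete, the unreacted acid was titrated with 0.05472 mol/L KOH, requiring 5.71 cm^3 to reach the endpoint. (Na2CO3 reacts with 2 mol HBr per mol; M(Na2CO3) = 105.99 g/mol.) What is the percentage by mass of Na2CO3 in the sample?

Total n(HBr) added = 0.1984 x 0.05365 = 0.01064 mol.
n(KOH) used = 0.05472 x 0.005710 = 0.0003125 mol, which equals the excess n(HBr).
So n(HBr) consumed by the sample = 0.01064 - 0.0003125 = 0.01033 mol.
n(Na2CO3) = 0.01033 / 2 = 0.005166 mol.
mass Na2CO3 = 0.005166 x 105.99 = 0.5475 g, so %Na2CO3 = 0.5475/0.7429 x 100 = 73.7%.

73.7%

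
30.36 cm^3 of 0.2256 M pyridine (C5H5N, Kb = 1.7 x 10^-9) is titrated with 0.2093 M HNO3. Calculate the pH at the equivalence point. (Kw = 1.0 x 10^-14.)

3.10

n(C5H5N) = 0.2256 x 0.03036 = 0.006849 mol; V(HNO3) at equivalence = 0.006849/0.2093 = 0.03272 L.
At equivalence the base is fully converted to C5H5NH+; total volume = 0.06308 L, so [C5H5NH+] = 0.006849/0.06308 = 0.1086 M.
Ka(C5H5NH+) = Kw/Kb = 1.0e-14 / 1.7 x 10^-9 = 5.88e-6.
[H^+] = sqrt(Ka x [C5H5NH+]) = sqrt(5.88e-6 x 0.1086) = 0.000799 M.
pH = -log(0.000799) = 3.10.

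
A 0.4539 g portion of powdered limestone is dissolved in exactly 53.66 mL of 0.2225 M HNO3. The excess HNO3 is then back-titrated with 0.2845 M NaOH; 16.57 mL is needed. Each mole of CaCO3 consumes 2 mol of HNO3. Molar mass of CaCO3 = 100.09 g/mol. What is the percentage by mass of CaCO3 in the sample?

79.7%

Total n(HNO3) added = 0.2225 x 0.05366 = 0.01194 mol.
n(NaOH) used = 0.2845 x 0.01657 = 0.004714 mol, which equals the excess n(HNO3).
So n(HNO3) consumed by the sample = 0.01194 - 0.004714 = 0.007225 mol.
n(CaCO3) = 0.007225 / 2 = 0.003613 mol.
mass CaCO3 = 0.003613 x 100.09 = 0.3616 g, so %CaCO3 = 0.3616/0.4539 x 100 = 79.7%.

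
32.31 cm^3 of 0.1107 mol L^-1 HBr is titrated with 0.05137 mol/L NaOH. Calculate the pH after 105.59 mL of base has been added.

n(acid) = 0.1107 x 0.03231 = 0.003577 mol; n(NaOH) added = 0.05137 x 0.1056 = 0.005424 mol.
Base is in excess by 0.005424 - 0.003577 = 0.001847 mol in a total volume of 0.1379 L.
[OH^-] = 0.001847/0.1379 = 0.01340 M, so pOH = 1.87 and pH = 14.00 - 1.87 = 12.13.

12.13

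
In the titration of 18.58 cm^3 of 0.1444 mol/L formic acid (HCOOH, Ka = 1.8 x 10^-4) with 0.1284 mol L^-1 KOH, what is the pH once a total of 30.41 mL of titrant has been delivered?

12.40

n(acid) = 0.1444 x 0.01858 = 0.002683 mol; n(KOH) added = 0.1284 x 0.03041 = 0.003905 mol.
Base is in excess by 0.003905 - 0.002683 = 0.001222 mol in a total volume of 0.04899 L.
[OH^-] = 0.001222/0.04899 = 0.02494 M, so pOH = 1.60 and pH = 14.00 - 1.60 = 12.40.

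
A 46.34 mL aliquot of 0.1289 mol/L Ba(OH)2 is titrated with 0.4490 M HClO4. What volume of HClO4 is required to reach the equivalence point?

26.6 mL

n(Ba(OH)2) = 0.1289 mol/L x 0.04634 L = 0.005973 mol.
The neutralisation is 1 Ba(OH)2 : 2 HClO4, so n(HClO4) = 0.005973 x 2/1 = 0.01195 mol.
V(HClO4) = 0.01195 / 0.4490 = 0.02661 L = 26.6 mL.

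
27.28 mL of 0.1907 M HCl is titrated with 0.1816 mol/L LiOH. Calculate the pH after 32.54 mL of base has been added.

n(acid) = 0.1907 x 0.02728 = 0.005202 mol; n(LiOH) added = 0.1816 x 0.03254 = 0.005909 mol.
Base is in excess by 0.005909 - 0.005202 = 0.0007070 mol in a total volume of 0.05982 L.
[OH^-] = 0.0007070/0.05982 = 0.01182 M, so pOH = 1.93 and pH = 14.00 - 1.93 = 12.07.

12.07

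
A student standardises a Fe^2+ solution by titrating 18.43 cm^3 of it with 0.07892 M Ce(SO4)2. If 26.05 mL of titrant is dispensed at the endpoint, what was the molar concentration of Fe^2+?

n(Ce(SO4)2) = 0.07892 x 0.02605 = 0.002056 mol.
From the balanced equation, 1 mol Ce(SO4)2 reacts with 1 mol Fe^2+, so n(Fe^2+) = 0.002056 x 1/1 = 0.002056 mol.
[Fe^2+] = 0.002056 / 0.01843 L = 0.112 M.

0.112 M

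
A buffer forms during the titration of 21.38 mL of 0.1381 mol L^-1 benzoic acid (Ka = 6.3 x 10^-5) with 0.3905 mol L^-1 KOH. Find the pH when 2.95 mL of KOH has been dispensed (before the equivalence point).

4.01

Initial n(C6H5COOH) = 0.1381 x 0.02138 = 0.002953 mol.
n(KOH) added = 0.3905 x 0.002950 = 0.001152 mol, converting that many moles of C6H5COOH to C6H5COO-.
Remaining n(C6H5COOH) = 0.001801 mol; n(C6H5COO-) = 0.001152 mol.
By Henderson-Hasselbalch, pH = pKa + log([A^-]/[HA]) = 4.20 + log(0.001152/0.001801) = 4.20 + (-0.19) = 4.01.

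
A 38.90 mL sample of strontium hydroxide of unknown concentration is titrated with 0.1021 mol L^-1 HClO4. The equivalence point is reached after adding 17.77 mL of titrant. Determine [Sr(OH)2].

n(HClO4) delivered = 0.1021 x 0.01777 = 0.001814 mol.
The reaction is 1 Sr(OH)2 + 2 HClO4, so n(Sr(OH)2) = 0.001814 x 1/2 = 0.0009072 mol.
[Sr(OH)2] = 0.0009072 mol / 0.03890 L = 0.0233 M.

0.0233 M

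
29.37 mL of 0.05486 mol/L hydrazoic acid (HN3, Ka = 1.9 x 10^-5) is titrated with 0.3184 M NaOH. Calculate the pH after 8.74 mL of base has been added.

12.49

n(acid) = 0.05486 x 0.02937 = 0.001611 mol; n(NaOH) added = 0.3184 x 0.008740 = 0.002783 mol.
Base is in excess by 0.002783 - 0.001611 = 0.001172 mol in a total volume of 0.03811 L.
[OH^-] = 0.001172/0.03811 = 0.03074 M, so pOH = 1.51 and pH = 14.00 - 1.51 = 12.49.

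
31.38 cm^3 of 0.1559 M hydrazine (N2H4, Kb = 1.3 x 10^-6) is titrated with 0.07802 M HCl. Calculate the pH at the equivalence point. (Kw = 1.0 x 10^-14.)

4.70

n(N2H4) = 0.1559 x 0.03138 = 0.004892 mol; V(HCl) at equivalence = 0.004892/0.07802 = 0.06270 L.
At equivalence the base is fully converted to N2H5+; total volume = 0.09408 L, so [N2H5+] = 0.004892/0.09408 = 0.05200 M.
Ka(N2H5+) = Kw/Kb = 1.0e-14 / 1.3 x 10^-6 = 7.69e-9.
[H^+] = sqrt(Ka x [N2H5+]) = sqrt(7.69e-9 x 0.05200) = 2.00e-5 M.
pH = -log(2.00e-5) = 4.70.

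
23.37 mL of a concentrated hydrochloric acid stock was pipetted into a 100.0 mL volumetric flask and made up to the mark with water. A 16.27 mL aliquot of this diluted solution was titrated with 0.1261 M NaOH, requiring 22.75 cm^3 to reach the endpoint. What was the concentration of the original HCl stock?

0.754 M

n(NaOH) = 0.1261 x 0.02275 = 0.002869 mol.
n(HCl) in the aliquot = 0.002869 mol.
[diluted HCl] = 0.002869 / 0.01627 = 0.1763 M.
Dilution factor = 100.0/23.37 = 4.279, so [stock] = 0.1763 x 4.279 = 0.754 M.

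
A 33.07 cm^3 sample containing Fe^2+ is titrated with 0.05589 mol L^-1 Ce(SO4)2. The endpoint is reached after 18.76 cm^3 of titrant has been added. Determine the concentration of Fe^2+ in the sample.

n(Ce(SO4)2) = 0.05589 x 0.01876 = 0.001048 mol.
From the balanced equation, 1 mol Ce(SO4)2 reacts with 1 mol Fe^2+, so n(Fe^2+) = 0.001048 x 1/1 = 0.001048 mol.
[Fe^2+] = 0.001048 / 0.03307 L = 0.0317 M.

0.0317 M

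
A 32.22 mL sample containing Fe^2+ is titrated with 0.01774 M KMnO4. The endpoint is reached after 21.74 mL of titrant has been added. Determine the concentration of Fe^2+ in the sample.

n(KMnO4) = 0.01774 x 0.02174 = 0.0003857 mol.
From the balanced equation, 1 mol KMnO4 reacts with 5 mol Fe^2+, so n(Fe^2+) = 0.0003857 x 5/1 = 0.001928 mol.
[Fe^2+] = 0.001928 / 0.03222 L = 0.0598 M.

0.0598 M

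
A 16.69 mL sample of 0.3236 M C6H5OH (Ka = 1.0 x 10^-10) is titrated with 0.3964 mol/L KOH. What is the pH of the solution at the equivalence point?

n(C6H5OH) = 0.3236 x 0.01669 = 0.005401 mol; V(KOH) at equivalence = 0.005401/0.3964 = 0.01362 L.
At equivalence all the acid is converted to C6H5O-; total volume = 0.01669 + 0.01362 = 0.03031 L, so [C6H5O-] = 0.005401/0.03031 = 0.1782 M.
Kb = Kw/Ka = 1.0e-14 / 1.0 x 10^-10 = 0.000100.
[OH^-] = sqrt(Kb x [C6H5O-]) = sqrt(0.000100 x 0.1782) = 0.00422 M.
pOH = 2.37, so pH = 14.00 - 2.37 = 11.63.

11.63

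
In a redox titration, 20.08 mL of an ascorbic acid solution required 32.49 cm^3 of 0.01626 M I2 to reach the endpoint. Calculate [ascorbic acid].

0.0263 M

n(I2) = 0.01626 x 0.03249 = 0.0005283 mol.
From the balanced equation, 1 mol I2 reacts with 1 mol ascorbic acid, so n(ascorbic acid) = 0.0005283 x 1/1 = 0.0005283 mol.
[ascorbic acid] = 0.0005283 / 0.02008 L = 0.0263 M.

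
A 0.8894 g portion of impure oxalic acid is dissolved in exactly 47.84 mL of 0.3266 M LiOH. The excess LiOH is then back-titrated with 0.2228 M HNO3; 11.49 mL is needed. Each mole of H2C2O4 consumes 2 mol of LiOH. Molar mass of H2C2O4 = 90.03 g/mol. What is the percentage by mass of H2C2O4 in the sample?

66.1%

Total n(LiOH) added = 0.3266 x 0.04784 = 0.01562 mol.
n(HNO3) used = 0.2228 x 0.01149 = 0.002560 mol, which equals the excess n(LiOH).
So n(LiOH) consumed by the sample = 0.01562 - 0.002560 = 0.01306 mol.
n(H2C2O4) = 0.01306 / 2 = 0.006532 mol.
mass H2C2O4 = 0.006532 x 90.03 = 0.5881 g, so %H2C2O4 = 0.5881/0.8894 x 100 = 66.1%.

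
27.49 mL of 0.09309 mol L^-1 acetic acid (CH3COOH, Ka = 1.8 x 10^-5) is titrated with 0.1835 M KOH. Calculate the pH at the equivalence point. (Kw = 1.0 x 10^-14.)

n(CH3COOH) = 0.09309 x 0.02749 = 0.002559 mol; V(KOH) at equivalence = 0.002559/0.1835 = 0.01395 L.
At equivalence all the acid is converted to CH3COO-; total volume = 0.02749 + 0.01395 = 0.04144 L, so [CH3COO-] = 0.002559/0.04144 = 0.06176 M.
Kb = Kw/Ka = 1.0e-14 / 1.8 x 10^-5 = 5.56e-10.
[OH^-] = sqrt(Kb x [CH3COO-]) = sqrt(5.56e-10 x 0.06176) = 5.86e-6 M.
pOH = 5.23, so pH = 14.00 - 5.23 = 8.77.

8.77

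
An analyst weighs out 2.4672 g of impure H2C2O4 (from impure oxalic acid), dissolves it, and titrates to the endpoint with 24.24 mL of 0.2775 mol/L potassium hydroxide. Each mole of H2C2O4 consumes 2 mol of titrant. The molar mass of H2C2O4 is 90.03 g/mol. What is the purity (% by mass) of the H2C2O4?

n(KOH) = 0.2775 x 0.02424 = 0.006727 mol.
n(H2C2O4) = 0.006727 / 2 = 0.003363 mol.
mass of H2C2O4 = 0.003363 x 90.03 = 0.3028 g.
% purity = 0.3028 / 2.4672 x 100 = 12.3%.

12.3%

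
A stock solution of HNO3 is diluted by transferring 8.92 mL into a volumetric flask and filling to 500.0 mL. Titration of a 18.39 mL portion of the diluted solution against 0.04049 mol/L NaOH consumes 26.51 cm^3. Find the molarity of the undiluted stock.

3.27 M

n(NaOH) = 0.04049 x 0.02651 = 0.001073 mol.
n(HNO3) in the aliquot = 0.001073 mol.
[diluted HNO3] = 0.001073 / 0.01839 = 0.05837 M.
Dilution factor = 500.0/8.920 = 56.05, so [stock] = 0.05837 x 56.05 = 3.27 M.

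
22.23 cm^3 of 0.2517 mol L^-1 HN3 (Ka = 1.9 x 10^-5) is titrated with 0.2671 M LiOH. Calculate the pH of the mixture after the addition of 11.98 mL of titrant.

4.85

Initial n(HN3) = 0.2517 x 0.02223 = 0.005595 mol.
n(LiOH) added = 0.2671 x 0.01198 = 0.003200 mol, converting that many moles of HN3 to N3-.
Remaining n(HN3) = 0.002395 mol; n(N3-) = 0.003200 mol.
By Henderson-Hasselbalch, pH = pKa + log([A^-]/[HA]) = 4.72 + log(0.003200/0.002395) = 4.72 + (+0.13) = 4.85.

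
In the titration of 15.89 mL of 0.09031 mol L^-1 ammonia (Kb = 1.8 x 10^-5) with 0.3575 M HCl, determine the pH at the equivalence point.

n(NH3) = 0.09031 x 0.01589 = 0.001435 mol; V(HCl) at equivalence = 0.001435/0.3575 = 0.004014 L.
At equivalence the base is fully converted to NH4+; total volume = 0.01990 L, so [NH4+] = 0.001435/0.01990 = 0.07210 M.
Ka(NH4+) = Kw/Kb = 1.0e-14 / 1.8 x 10^-5 = 5.56e-10.
[H^+] = sqrt(Ka x [NH4+]) = sqrt(5.56e-10 x 0.07210) = 6.33e-6 M.
pH = -log(6.33e-6) = 5.20.

5.20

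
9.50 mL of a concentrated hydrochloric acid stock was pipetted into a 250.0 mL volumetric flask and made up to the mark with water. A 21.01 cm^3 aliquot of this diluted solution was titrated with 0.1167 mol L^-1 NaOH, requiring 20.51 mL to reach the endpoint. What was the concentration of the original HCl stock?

3.00 M

n(NaOH) = 0.1167 x 0.02051 = 0.002394 mol.
n(HCl) in the aliquot = 0.002394 mol.
[diluted HCl] = 0.002394 / 0.02101 = 0.1139 M.
Dilution factor = 250.0/9.500 = 26.32, so [stock] = 0.1139 x 26.32 = 3.00 M.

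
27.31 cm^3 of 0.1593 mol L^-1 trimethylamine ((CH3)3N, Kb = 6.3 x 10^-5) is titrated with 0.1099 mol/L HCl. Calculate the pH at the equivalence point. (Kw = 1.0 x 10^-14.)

n((CH3)3N) = 0.1593 x 0.02731 = 0.004350 mol; V(HCl) at equivalence = 0.004350/0.1099 = 0.03959 L.
At equivalence the base is fully converted to (CH3)3NH+; total volume = 0.06690 L, so [(CH3)3NH+] = 0.004350/0.06690 = 0.06503 M.
Ka((CH3)3NH+) = Kw/Kb = 1.0e-14 / 6.3 x 10^-5 = 1.59e-10.
[H^+] = sqrt(Ka x [(CH3)3NH+]) = sqrt(1.59e-10 x 0.06503) = 3.21e-6 M.
pH = -log(3.21e-6) = 5.49.

5.49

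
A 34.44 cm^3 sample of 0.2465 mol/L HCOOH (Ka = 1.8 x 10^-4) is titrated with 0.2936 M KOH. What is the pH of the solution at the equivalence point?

n(HCOOH) = 0.2465 x 0.03444 = 0.008489 mol; V(KOH) at equivalence = 0.008489/0.2936 = 0.02892 L.
At equivalence all the acid is converted to HCOO-; total volume = 0.03444 + 0.02892 = 0.06336 L, so [HCOO-] = 0.008489/0.06336 = 0.1340 M.
Kb = Kw/Ka = 1.0e-14 / 1.8 x 10^-4 = 5.56e-11.
[OH^-] = sqrt(Kb x [HCOO-]) = sqrt(5.56e-11 x 0.1340) = 2.73e-6 M.
pOH = 5.56, so pH = 14.00 - 5.56 = 8.44.

8.44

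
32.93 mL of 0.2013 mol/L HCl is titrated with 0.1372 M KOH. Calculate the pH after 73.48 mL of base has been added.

12.51

n(acid) = 0.2013 x 0.03293 = 0.006629 mol; n(KOH) added = 0.1372 x 0.07348 = 0.01008 mol.
Base is in excess by 0.01008 - 0.006629 = 0.003453 mol in a total volume of 0.1064 L.
[OH^-] = 0.003453/0.1064 = 0.03245 M, so pOH = 1.49 and pH = 14.00 - 1.49 = 12.51.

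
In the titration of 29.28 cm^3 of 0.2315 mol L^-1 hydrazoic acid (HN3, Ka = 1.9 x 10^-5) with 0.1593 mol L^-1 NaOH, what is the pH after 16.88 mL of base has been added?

Initial n(HN3) = 0.2315 x 0.02928 = 0.006778 mol.
n(NaOH) added = 0.1593 x 0.01688 = 0.002689 mol, converting that many moles of HN3 to N3-.
Remaining n(HN3) = 0.004089 mol; n(N3-) = 0.002689 mol.
By Henderson-Hasselbalch, pH = pKa + log([A^-]/[HA]) = 4.72 + log(0.002689/0.004089) = 4.72 + (-0.18) = 4.54.

4.54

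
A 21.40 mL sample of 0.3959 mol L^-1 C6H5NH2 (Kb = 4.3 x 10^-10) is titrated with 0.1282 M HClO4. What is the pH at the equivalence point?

n(C6H5NH2) = 0.3959 x 0.02140 = 0.008472 mol; V(HClO4) at equivalence = 0.008472/0.1282 = 0.06609 L.
At equivalence the base is fully converted to C6H5NH3+; total volume = 0.08749 L, so [C6H5NH3+] = 0.008472/0.08749 = 0.09684 M.
Ka(C6H5NH3+) = Kw/Kb = 1.0e-14 / 4.3 x 10^-10 = 2.33e-5.
[H^+] = sqrt(Ka x [C6H5NH3+]) = sqrt(2.33e-5 x 0.09684) = 0.00150 M.
pH = -log(0.00150) = 2.82.

2.82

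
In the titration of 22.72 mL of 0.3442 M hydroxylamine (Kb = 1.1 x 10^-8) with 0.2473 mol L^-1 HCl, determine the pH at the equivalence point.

n(NH2OH) = 0.3442 x 0.02272 = 0.007820 mol; V(HCl) at equivalence = 0.007820/0.2473 = 0.03162 L.
At equivalence the base is fully converted to NH3OH+; total volume = 0.05434 L, so [NH3OH+] = 0.007820/0.05434 = 0.1439 M.
Ka(NH3OH+) = Kw/Kb = 1.0e-14 / 1.1 x 10^-8 = 9.09e-7.
[H^+] = sqrt(Ka x [NH3OH+]) = sqrt(9.09e-7 x 0.1439) = 0.000362 M.
pH = -log(0.000362) = 3.44.

3.44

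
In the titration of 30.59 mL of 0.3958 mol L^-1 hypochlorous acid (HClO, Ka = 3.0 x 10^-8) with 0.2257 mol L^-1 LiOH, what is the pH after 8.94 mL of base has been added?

Initial n(HClO) = 0.3958 x 0.03059 = 0.01211 mol.
n(LiOH) added = 0.2257 x 0.008940 = 0.002018 mol, converting that many moles of HClO to ClO-.
Remaining n(HClO) = 0.01009 mol; n(ClO-) = 0.002018 mol.
By Henderson-Hasselbalch, pH = pKa + log([A^-]/[HA]) = 7.52 + log(0.002018/0.01009) = 7.52 + (-0.70) = 6.82.

6.82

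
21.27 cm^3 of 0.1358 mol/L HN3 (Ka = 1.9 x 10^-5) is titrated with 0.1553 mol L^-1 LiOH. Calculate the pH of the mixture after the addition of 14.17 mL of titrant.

Initial n(HN3) = 0.1358 x 0.02127 = 0.002888 mol.
n(LiOH) added = 0.1553 x 0.01417 = 0.002201 mol, converting that many moles of HN3 to N3-.
Remaining n(HN3) = 0.0006879 mol; n(N3-) = 0.002201 mol.
By Henderson-Hasselbalch, pH = pKa + log([A^-]/[HA]) = 4.72 + log(0.002201/0.0006879) = 4.72 + (+0.51) = 5.23.

5.23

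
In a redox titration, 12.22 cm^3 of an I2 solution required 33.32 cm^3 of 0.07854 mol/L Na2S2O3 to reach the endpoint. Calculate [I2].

n(Na2S2O3) = 0.07854 x 0.03332 = 0.002617 mol.
From the balanced equation, 2 mol Na2S2O3 reacts with 1 mol I2, so n(I2) = 0.002617 x 1/2 = 0.001308 mol.
[I2] = 0.001308 / 0.01222 L = 0.107 M.

0.107 M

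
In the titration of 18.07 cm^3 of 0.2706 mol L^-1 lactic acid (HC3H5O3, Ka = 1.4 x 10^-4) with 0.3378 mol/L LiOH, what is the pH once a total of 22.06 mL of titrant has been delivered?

n(acid) = 0.2706 x 0.01807 = 0.004890 mol; n(LiOH) added = 0.3378 x 0.02206 = 0.007452 mol.
Base is in excess by 0.007452 - 0.004890 = 0.002562 mol in a total volume of 0.04013 L.
[OH^-] = 0.002562/0.04013 = 0.06385 M, so pOH = 1.19 and pH = 14.00 - 1.19 = 12.81.

12.81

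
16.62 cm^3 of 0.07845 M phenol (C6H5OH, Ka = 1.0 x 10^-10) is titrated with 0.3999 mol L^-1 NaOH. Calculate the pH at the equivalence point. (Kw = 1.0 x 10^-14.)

n(C6H5OH) = 0.07845 x 0.01662 = 0.001304 mol; V(NaOH) at equivalence = 0.001304/0.3999 = 0.003260 L.
At equivalence all the acid is converted to C6H5O-; total volume = 0.01662 + 0.003260 = 0.01988 L, so [C6H5O-] = 0.001304/0.01988 = 0.06558 M.
Kb = Kw/Ka = 1.0e-14 / 1.0 x 10^-10 = 0.000100.
[OH^-] = sqrt(Kb x [C6H5O-]) = sqrt(0.000100 x 0.06558) = 0.00256 M.
pOH = 2.59, so pH = 14.00 - 2.59 = 11.41.

11.41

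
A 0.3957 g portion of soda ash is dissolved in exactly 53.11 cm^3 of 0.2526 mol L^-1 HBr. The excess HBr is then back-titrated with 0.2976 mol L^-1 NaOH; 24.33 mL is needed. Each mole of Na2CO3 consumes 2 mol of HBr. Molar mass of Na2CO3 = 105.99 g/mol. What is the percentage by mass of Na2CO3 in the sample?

82.7%

Total n(HBr) added = 0.2526 x 0.05311 = 0.01342 mol.
n(NaOH) used = 0.2976 x 0.02433 = 0.007241 mol, which equals the excess n(HBr).
So n(HBr) consumed by the sample = 0.01342 - 0.007241 = 0.006175 mol.
n(Na2CO3) = 0.006175 / 2 = 0.003087 mol.
mass Na2CO3 = 0.003087 x 105.99 = 0.3272 g, so %Na2CO3 = 0.3272/0.3957 x 100 = 82.7%.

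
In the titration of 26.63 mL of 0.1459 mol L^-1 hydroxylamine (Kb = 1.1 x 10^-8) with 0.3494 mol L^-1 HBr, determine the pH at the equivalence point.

n(NH2OH) = 0.1459 x 0.02663 = 0.003885 mol; V(HBr) at equivalence = 0.003885/0.3494 = 0.01112 L.
At equivalence the base is fully converted to NH3OH+; total volume = 0.03775 L, so [NH3OH+] = 0.003885/0.03775 = 0.1029 M.
Ka(NH3OH+) = Kw/Kb = 1.0e-14 / 1.1 x 10^-8 = 9.09e-7.
[H^+] = sqrt(Ka x [NH3OH+]) = sqrt(9.09e-7 x 0.1029) = 0.000306 M.
pH = -log(0.000306) = 3.51.

3.51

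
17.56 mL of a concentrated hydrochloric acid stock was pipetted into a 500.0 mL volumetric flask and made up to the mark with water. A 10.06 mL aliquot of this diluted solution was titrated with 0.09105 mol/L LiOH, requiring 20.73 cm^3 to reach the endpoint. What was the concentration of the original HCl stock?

5.34 M

n(LiOH) = 0.09105 x 0.02073 = 0.001887 mol.
n(HCl) in the aliquot = 0.001887 mol.
[diluted HCl] = 0.001887 / 0.01006 = 0.1876 M.
Dilution factor = 500.0/17.56 = 28.47, so [stock] = 0.1876 x 28.47 = 5.34 M.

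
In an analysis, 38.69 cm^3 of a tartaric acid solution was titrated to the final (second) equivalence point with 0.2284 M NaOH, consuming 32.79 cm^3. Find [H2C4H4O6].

n(NaOH) = 0.2284 x 0.03279 = 0.007489 mol.
At the final (second) equivalence point, 2 mol OH^- react per mol H2C4H4O6, so n(H2C4H4O6) = 0.007489 / 2 = 0.003745 mol.
[H2C4H4O6] = 0.003745 / 0.03869 L = 0.0968 M.

0.0968 M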